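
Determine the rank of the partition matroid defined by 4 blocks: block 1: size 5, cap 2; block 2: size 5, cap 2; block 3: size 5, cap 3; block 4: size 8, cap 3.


Rank of a partition matroid = sum of min(|Si|, ci) for each block.
= min(5,2) + min(5,2) + min(5,3) + min(8,3)
= 2 + 2 + 3 + 3
= 10.

10


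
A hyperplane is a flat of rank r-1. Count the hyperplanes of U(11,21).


Hyperplanes of U(11,21) are flats of rank 10.
In a uniform matroid, these are exactly the (10)-element subsets.
Count = C(21,10) = 352716.

352716


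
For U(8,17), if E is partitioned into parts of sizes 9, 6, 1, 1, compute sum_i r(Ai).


r(Ai) = min(|Ai|, 8) for each part.
Sum = min(9,8) + min(6,8) + min(1,8) + min(1,8)
    = 8 + 6 + 1 + 1
    = 16.

16


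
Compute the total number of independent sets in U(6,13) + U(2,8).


For a direct sum, |I(M1+M2)| = |I(M1)| * |I(M2)|.
|I(U(6,13))| = sum C(13,k) for k=0..6 = 4096.
|I(U(2,8))| = sum C(8,k) for k=0..2 = 37.
Total = 4096 * 37 = 151552.

151552


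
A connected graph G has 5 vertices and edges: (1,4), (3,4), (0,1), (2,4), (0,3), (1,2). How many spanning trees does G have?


By Kirchhoff's matrix tree theorem, the number of spanning trees equals
the determinant of any cofactor of the Laplacian matrix L.
G has 5 vertices and 6 edges.
Computing the (4 x 4) cofactor determinant gives 11.

11


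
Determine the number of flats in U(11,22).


Flats of U(11,22): every subset of size < 11 is a flat, plus E itself.
Count = C(22,0) + C(22,1) + C(22,2) + C(22,3) + C(22,4) + C(22,5) + C(22,6) + C(22,7) + C(22,8) + C(22,9) + C(22,10) + 1
     = 1 + 22 + 231 + 1540 + 7315 + 26334 + 74613 + 170544 + 319770 + 497420 + 646646 + 1
     = 1744437.

1744437


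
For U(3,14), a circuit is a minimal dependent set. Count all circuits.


In U(3,14), circuits are the (4)-element subsets.
Any set of 4 elements is dependent, and removing any one element gives
an independent set of size 3, so it is a minimal dependent set.
Number of circuits = (14 choose 4) = 1001.

1001


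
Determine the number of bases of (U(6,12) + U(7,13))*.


(M1+M2)* = M1* + M2*.
M1* = U(6,12), bases: C(12,6) = 924.
M2* = U(6,13), bases: C(13,6) = 1716.
|B(M*)| = 924 * 1716 = 1585584.

1585584


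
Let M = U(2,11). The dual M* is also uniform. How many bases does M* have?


The dual of U(r,n) is U(n-r, n) = U(9,11).
Bases of U(9,11) are all (9)-element subsets.
|B(M*)| = (11 choose 9) = 55.

55


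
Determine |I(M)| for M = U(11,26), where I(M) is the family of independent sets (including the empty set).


Independent sets of U(11,26) are all subsets of size <= 11.
Count = C(26,0) + C(26,1) + C(26,2) + C(26,3) + C(26,4) + C(26,5) + C(26,6) + C(26,7) + C(26,8) + C(26,9) + C(26,10) + C(26,11)
     = 1 + 26 + 325 + 2600 + 14950 + 65780 + 230230 + 657800 + 1562275 + 3124550 + 5311735 + 7726160
     = 18696432.

18696432


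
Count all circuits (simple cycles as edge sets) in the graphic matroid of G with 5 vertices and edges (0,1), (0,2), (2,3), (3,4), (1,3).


A circuit in a graphic matroid = edge set of a simple cycle.
G has 5 vertices and 5 edges.
Enumerating all minimal edge subsets forming cycles...
Total circuits found: 1.

1


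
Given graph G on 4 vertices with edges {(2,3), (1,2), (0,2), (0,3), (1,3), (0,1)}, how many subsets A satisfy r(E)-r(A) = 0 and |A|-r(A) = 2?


R(x,y) = sum over A in 2^E of x^(r(E)-r(A)) * y^(|A|-r(A)).
G has 4 vertices, 6 edges. r(E) = 3.
Enumerate all 2^6 = 64 subsets.
Count subsets with r(E)-r(A)=0 and |A|-r(A)=2: 6.

6


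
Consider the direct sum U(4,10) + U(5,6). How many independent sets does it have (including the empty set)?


For a direct sum, |I(M1+M2)| = |I(M1)| * |I(M2)|.
|I(U(4,10))| = sum C(10,k) for k=0..4 = 386.
|I(U(5,6))| = sum C(6,k) for k=0..5 = 63.
Total = 386 * 63 = 24318.

24318


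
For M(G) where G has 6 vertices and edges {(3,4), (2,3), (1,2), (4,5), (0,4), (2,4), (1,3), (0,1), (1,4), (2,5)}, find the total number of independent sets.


An independent set in a graphic matroid is an acyclic edge subset.
G has 6 vertices and 10 edges.
Enumerate all 2^10 = 1024 subsets, checking for acyclicity.
Total independent sets = 430.

430


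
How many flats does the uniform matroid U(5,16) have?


Flats of U(5,16): every subset of size < 5 is a flat, plus E itself.
Count = (16 choose 0) + (16 choose 1) + (16 choose 2) + (16 choose 3) + (16 choose 4) + 1
     = 1 + 16 + 120 + 560 + 1820 + 1
     = 2518.

2518


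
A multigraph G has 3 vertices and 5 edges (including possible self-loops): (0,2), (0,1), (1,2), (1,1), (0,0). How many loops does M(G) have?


In a graphic matroid, a loop is a self-loop edge (u,u) with rank 0.
Examining all 5 edges for self-loops...
Self-loops found: (1,1), (0,0)
Number of loops = 2.

2


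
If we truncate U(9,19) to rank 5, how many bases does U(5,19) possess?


Truncating U(9,19) to rank 5 gives U(5,19).
Bases of U(5,19) are all 5-element subsets of 19 elements.
Number of bases = C(19,5) = 19! / (5! * 14!) = 11628.

11628


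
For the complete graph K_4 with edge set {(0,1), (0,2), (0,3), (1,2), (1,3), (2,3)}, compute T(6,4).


T(K_4; x,y) = x^3 + 3x^2 + 4xy + 2x + y^3 + 3y^2 + 2y.
Substituting x=6, y=4:
= 216 + 108 + 96 + 12 + 64 + 48 + 8
= 552.

552


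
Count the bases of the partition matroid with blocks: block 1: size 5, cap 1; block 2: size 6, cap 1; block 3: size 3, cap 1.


A basis picks exactly ci elements from block i.
Number of bases = product of C(|Si|, ci).
= C(5,1) * C(6,1) * C(3,1)
= 5 * 6 * 3
= 90.

90


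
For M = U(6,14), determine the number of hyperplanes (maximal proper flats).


Hyperplanes of U(6,14) are flats of rank 5.
In a uniform matroid, these are exactly the (5)-element subsets.
Count = C(14,5) = 14! / (5! * 9!) = 2002.

2002


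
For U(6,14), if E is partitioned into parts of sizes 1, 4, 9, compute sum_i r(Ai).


r(Ai) = min(|Ai|, 6) for each part.
Sum = min(1,6) + min(4,6) + min(9,6)
    = 1 + 4 + 6
    = 11.

11


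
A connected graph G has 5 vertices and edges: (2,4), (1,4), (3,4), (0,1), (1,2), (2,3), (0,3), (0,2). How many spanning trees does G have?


By Kirchhoff's matrix tree theorem, the number of spanning trees equals
the determinant of any cofactor of the Laplacian matrix L.
G has 5 vertices and 8 edges.
Computing the (4 x 4) cofactor determinant gives 45.

45


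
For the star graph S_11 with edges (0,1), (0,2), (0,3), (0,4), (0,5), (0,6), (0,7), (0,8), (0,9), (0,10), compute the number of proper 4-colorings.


P(tree, k) = k * (k-1)^(10) for any tree on 11 vertices.
P(4) = 4 * 3^10 = 4 * 59049 = 236196.

236196


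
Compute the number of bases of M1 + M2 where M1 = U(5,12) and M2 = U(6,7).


Bases of a direct sum M1 + M2: |B| = |B(M1)| * |B(M2)|.
|B(U(5,12))| = C(12,5) = 792.
|B(U(6,7))| = C(7,6) = 7.
Total bases = 792 * 7 = 5544.

5544


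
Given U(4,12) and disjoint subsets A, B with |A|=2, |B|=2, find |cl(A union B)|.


|A union B| = 2 + 2 = 4 (disjoint).
In U(4,12), cl(S) = S if |S| < 4, else cl(S) = E.
Since 4 >= 4, cl(A union B) = E.
|cl(A union B)| = 12.

12


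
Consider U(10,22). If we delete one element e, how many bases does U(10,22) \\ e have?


Deleting e from U(10,22) gives U(10,21) since n > r.
Bases of U(10,21) = C(21,10) = 21! / (10! * 11!) = 352716.

352716


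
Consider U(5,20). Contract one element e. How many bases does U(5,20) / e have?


Contracting e from U(5,20) gives U(4,19).
Bases of U(4,19) = C(19,4) = (19 * 18 * 17 * 16) / (1 * 2 * 3 * 4) = 3876.

3876


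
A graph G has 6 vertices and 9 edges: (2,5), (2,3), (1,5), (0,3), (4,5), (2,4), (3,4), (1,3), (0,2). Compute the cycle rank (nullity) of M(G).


Cycle rank (nullity) = |E| - r(M) = |E| - (|V| - c).
|E| = 9, |V| = 6, c = 1.
Nullity = 9 - (6 - 1) = 9 - 5 = 4.

4


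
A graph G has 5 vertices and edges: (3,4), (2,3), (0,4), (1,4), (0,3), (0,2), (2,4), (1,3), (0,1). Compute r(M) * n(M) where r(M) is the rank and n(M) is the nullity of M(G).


r(M) = |V| - c = 5 - 1 = 4.
nullity = |E| - r(M) = 9 - 4 = 5.
Product = 4 * 5 = 20.

20


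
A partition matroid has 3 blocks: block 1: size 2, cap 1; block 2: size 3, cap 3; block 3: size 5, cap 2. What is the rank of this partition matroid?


Rank of a partition matroid = sum of min(|Si|, ci) for each block.
= min(2,1) + min(3,3) + min(5,2)
= 1 + 3 + 2
= 6.

6


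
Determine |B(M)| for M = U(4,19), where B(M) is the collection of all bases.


Bases of U(4,19) are all 4-element subsets of the 19-element ground set.
Number of bases = C(19,4).
C(19,4) = 19! / (4! * 15!) = 3876.

3876


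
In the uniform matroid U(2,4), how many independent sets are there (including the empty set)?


Independent sets of U(2,4) are all subsets of size <= 2.
Count = (4 choose 0) + (4 choose 1) + (4 choose 2)
     = 1 + 4 + 6
     = 11.

11


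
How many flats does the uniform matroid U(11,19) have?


Flats of U(11,19): every subset of size < 11 is a flat, plus E itself.
Count = (19 choose 0) + (19 choose 1) + (19 choose 2) + (19 choose 3) + (19 choose 4) + (19 choose 5) + (19 choose 6) + (19 choose 7) + (19 choose 8) + (19 choose 9) + (19 choose 10) + 1
     = 1 + 19 + 171 + 969 + 3876 + 11628 + 27132 + 50388 + 75582 + 92378 + 92378 + 1
     = 354523.

354523


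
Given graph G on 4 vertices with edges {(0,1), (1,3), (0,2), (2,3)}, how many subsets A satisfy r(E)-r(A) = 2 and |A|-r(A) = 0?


R(x,y) = sum over A in 2^E of x^(r(E)-r(A)) * y^(|A|-r(A)).
G has 4 vertices, 4 edges. r(E) = 3.
Enumerate all 2^4 = 16 subsets.
Count subsets with r(E)-r(A)=2 and |A|-r(A)=0: 4.

4


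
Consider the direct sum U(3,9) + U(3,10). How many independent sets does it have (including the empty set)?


For a direct sum, |I(M1+M2)| = |I(M1)| * |I(M2)|.
|I(U(3,9))| = sum C(9,k) for k=0..3 = 130.
|I(U(3,10))| = sum C(10,k) for k=0..3 = 176.
Total = 130 * 176 = 22880.

22880


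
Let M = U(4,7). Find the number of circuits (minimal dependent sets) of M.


In U(4,7), circuits are the (5)-element subsets.
Any set of 5 elements is dependent, and removing any one element gives
an independent set of size 4, so it is a minimal dependent set.
Number of circuits = C(7,5) = 7! / (5! * 2!) = 21.

21


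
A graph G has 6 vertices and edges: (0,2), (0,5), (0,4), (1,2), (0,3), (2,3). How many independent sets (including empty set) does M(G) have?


An independent set in a graphic matroid is an acyclic edge subset.
G has 6 vertices and 6 edges.
Enumerate all 2^6 = 64 subsets, checking for acyclicity.
Total independent sets = 56.

56


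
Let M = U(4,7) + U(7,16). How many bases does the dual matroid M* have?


(M1+M2)* = M1* + M2*.
M1* = U(3,7), bases: C(7,3) = 35.
M2* = U(9,16), bases: C(16,9) = 11440.
|B(M*)| = 35 * 11440 = 400400.

400400


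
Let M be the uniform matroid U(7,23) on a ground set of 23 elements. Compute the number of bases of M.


Bases of U(7,23) are all 7-element subsets of the 23-element ground set.
Number of bases = C(23,7).
(23 choose 7) = 245157.

245157


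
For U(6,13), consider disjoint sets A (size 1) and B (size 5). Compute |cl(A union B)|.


|A union B| = 1 + 5 = 6 (disjoint).
In U(6,13), cl(S) = S if |S| < 6, else cl(S) = E.
Since 6 >= 6, cl(A union B) = E.
|cl(A union B)| = 13.

13


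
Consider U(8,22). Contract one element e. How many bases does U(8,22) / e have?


Contracting e from U(8,22) gives U(7,21).
Bases of U(7,21) = C(21,7) = 21! / (7! * 14!) = 116280.

116280


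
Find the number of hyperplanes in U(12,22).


Hyperplanes of U(12,22) are flats of rank 11.
In a uniform matroid, these are exactly the (11)-element subsets.
Count = (22 choose 11) = 705432.

705432


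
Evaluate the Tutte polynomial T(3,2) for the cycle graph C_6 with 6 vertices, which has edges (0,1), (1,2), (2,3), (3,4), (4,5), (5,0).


T(C_6; x,y) = x + x^2 + ... + x^(5) + y.
T(3,2) = 3^1 + 3^2 + 3^3 + 3^4 + 3^5 + 2
= 3 + 9 + 27 + 81 + 243 + 2
= 365.

365


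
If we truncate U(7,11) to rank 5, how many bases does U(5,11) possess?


Truncating U(7,11) to rank 5 gives U(5,11).
Bases of U(5,11) are all 5-element subsets of 11 elements.
Number of bases = (11 choose 5) = 462.

462


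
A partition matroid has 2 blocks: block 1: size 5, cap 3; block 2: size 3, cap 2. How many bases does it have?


A basis picks exactly ci elements from block i.
Number of bases = product of C(|Si|, ci).
= C(5,3) * C(3,2)
= 10 * 3
= 30.

30


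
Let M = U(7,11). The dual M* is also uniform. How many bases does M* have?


The dual of U(r,n) is U(n-r, n) = U(4,11).
Bases of U(4,11) are all (4)-element subsets.
|B(M*)| = (11 choose 4) = 330.

330


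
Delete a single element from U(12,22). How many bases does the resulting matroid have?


Deleting e from U(12,22) gives U(12,21) since n > r.
Bases of U(12,21) = (21 choose 12) = 293930.

293930


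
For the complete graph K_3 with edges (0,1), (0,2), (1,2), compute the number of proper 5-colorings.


P(K_3, k) = k(k-1)(k-2)...(k-2).
P(5) = (5) * (4) * (3) = 60.

60


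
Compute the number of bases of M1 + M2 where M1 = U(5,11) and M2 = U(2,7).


Bases of a direct sum M1 + M2: |B| = |B(M1)| * |B(M2)|.
|B(U(5,11))| = C(11,5) = 462.
|B(U(2,7))| = C(7,2) = 21.
Total bases = 462 * 21 = 9702.

9702


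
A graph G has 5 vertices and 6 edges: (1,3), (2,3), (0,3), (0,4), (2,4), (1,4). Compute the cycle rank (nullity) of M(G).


Cycle rank (nullity) = |E| - r(M) = |E| - (|V| - c).
|E| = 6, |V| = 5, c = 1.
Nullity = 6 - (5 - 1) = 6 - 4 = 2.

2


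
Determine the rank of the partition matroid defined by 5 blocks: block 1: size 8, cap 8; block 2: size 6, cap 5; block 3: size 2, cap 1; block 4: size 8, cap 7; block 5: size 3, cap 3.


Rank of a partition matroid = sum of min(|Si|, ci) for each block.
= min(8,8) + min(6,5) + min(2,1) + min(8,7) + min(3,3)
= 8 + 5 + 1 + 7 + 3
= 24.

24


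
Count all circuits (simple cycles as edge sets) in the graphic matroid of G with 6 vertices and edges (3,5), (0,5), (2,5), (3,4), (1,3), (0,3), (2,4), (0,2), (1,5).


A circuit in a graphic matroid = edge set of a simple cycle.
G has 6 vertices and 9 edges.
Enumerating all minimal edge subsets forming cycles...
Total circuits found: 12.

12


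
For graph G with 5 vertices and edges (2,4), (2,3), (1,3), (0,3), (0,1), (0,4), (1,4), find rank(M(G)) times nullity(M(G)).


r(M) = |V| - c = 5 - 1 = 4.
nullity = |E| - r(M) = 7 - 4 = 3.
Product = 4 * 3 = 12.

12


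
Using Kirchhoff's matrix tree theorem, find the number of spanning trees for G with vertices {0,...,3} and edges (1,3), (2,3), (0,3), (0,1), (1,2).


By Kirchhoff's matrix tree theorem, the number of spanning trees equals
the determinant of any cofactor of the Laplacian matrix L.
G has 4 vertices and 5 edges.
Computing the (3 x 3) cofactor determinant gives 8.

8


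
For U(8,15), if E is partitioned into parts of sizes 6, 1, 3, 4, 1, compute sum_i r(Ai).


r(Ai) = min(|Ai|, 8) for each part.
Sum = min(6,8) + min(1,8) + min(3,8) + min(4,8) + min(1,8)
    = 6 + 1 + 3 + 4 + 1
    = 15.

15


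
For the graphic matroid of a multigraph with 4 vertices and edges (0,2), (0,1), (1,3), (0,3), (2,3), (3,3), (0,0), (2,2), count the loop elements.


In a graphic matroid, a loop is a self-loop edge (u,u) with rank 0.
Examining all 8 edges for self-loops...
Self-loops found: (3,3), (0,0), (2,2)
Number of loops = 3.

3


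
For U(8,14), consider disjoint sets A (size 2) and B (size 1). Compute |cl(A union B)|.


|A union B| = 2 + 1 = 3 (disjoint).
In U(8,14), cl(S) = S if |S| < 8, else cl(S) = E.
Since 3 < 8, cl(A union B) = A union B.
|cl(A union B)| = 3.

3


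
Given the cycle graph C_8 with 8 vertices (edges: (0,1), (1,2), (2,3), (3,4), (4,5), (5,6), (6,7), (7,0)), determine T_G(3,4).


T(C_8; x,y) = x + x^2 + ... + x^(7) + y.
T(3,4) = 3^1 + 3^2 + 3^3 + 3^4 + 3^5 + 3^6 + 3^7 + 4
= 3 + 9 + 27 + 81 + 243 + 729 + 2187 + 4
= 3283.

3283


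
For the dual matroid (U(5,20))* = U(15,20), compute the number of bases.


The dual of U(r,n) is U(n-r, n) = U(15,20).
Bases of U(15,20) are all (15)-element subsets.
|B(M*)| = C(20,15) = 15504.

15504


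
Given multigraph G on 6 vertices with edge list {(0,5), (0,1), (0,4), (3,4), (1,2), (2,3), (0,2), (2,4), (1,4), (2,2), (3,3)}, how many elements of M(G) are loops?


In a graphic matroid, a loop is a self-loop edge (u,u) with rank 0.
Examining all 11 edges for self-loops...
Self-loops found: (2,2), (3,3)
Number of loops = 2.

2


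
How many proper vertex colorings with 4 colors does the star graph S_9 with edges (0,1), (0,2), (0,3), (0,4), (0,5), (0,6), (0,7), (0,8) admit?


P(tree, k) = k * (k-1)^(8) for any tree on 9 vertices.
P(4) = 4 * 3^8 = 4 * 6561 = 26244.

26244


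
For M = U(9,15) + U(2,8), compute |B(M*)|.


(M1+M2)* = M1* + M2*.
M1* = U(6,15), bases: C(15,6) = 5005.
M2* = U(6,8), bases: C(8,6) = 28.
|B(M*)| = 5005 * 28 = 140140.

140140


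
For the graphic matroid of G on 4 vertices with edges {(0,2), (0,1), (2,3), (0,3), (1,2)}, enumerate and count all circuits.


A circuit in a graphic matroid = edge set of a simple cycle.
G has 4 vertices and 5 edges.
Enumerating all minimal edge subsets forming cycles...
Total circuits found: 3.

3


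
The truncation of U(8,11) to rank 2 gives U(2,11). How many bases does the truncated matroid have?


Truncating U(8,11) to rank 2 gives U(2,11).
Bases of U(2,11) are all 2-element subsets of 11 elements.
Number of bases = C(11,2) = 11! / (2! * 9!) = 55.

55


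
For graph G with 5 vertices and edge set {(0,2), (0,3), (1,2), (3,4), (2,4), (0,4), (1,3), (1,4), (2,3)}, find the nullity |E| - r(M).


Cycle rank (nullity) = |E| - r(M) = |E| - (|V| - c).
|E| = 9, |V| = 5, c = 1.
Nullity = 9 - (5 - 1) = 9 - 4 = 5.

5


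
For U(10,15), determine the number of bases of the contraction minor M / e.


Contracting e from U(10,15) gives U(9,14).
Bases of U(9,14) = C(14,9) = 14! / (9! * 5!) = 2002.

2002


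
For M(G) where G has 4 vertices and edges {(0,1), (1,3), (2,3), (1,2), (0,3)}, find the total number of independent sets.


An independent set in a graphic matroid is an acyclic edge subset.
G has 4 vertices and 5 edges.
Enumerate all 2^5 = 32 subsets, checking for acyclicity.
Total independent sets = 24.

24


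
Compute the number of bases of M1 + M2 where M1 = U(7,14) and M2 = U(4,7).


Bases of a direct sum M1 + M2: |B| = |B(M1)| * |B(M2)|.
|B(U(7,14))| = C(14,7) = 3432.
|B(U(4,7))| = C(7,4) = 35.
Total bases = 3432 * 35 = 120120.

120120


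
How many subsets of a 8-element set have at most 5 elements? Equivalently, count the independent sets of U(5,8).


Independent sets of U(5,8) are all subsets of size <= 5.
Count = (8 choose 0) + (8 choose 1) + (8 choose 2) + (8 choose 3) + (8 choose 4) + (8 choose 5)
     = 1 + 8 + 28 + 56 + 70 + 56
     = 219.

219


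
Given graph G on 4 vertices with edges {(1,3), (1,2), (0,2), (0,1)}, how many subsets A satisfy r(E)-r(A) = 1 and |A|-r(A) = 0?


R(x,y) = sum over A in 2^E of x^(r(E)-r(A)) * y^(|A|-r(A)).
G has 4 vertices, 4 edges. r(E) = 3.
Enumerate all 2^4 = 16 subsets.
Count subsets with r(E)-r(A)=1 and |A|-r(A)=0: 6.

6


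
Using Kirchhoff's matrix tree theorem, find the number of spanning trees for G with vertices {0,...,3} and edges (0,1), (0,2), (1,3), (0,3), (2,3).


By Kirchhoff's matrix tree theorem, the number of spanning trees equals
the determinant of any cofactor of the Laplacian matrix L.
G has 4 vertices and 5 edges.
Computing the (3 x 3) cofactor determinant gives 8.

8


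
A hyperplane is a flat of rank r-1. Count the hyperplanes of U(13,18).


Hyperplanes of U(13,18) are flats of rank 12.
In a uniform matroid, these are exactly the (12)-element subsets.
Count = (18 choose 12) = 18564.

18564


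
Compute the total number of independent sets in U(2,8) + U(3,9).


For a direct sum, |I(M1+M2)| = |I(M1)| * |I(M2)|.
|I(U(2,8))| = sum C(8,k) for k=0..2 = 37.
|I(U(3,9))| = sum C(9,k) for k=0..3 = 130.
Total = 37 * 130 = 4810.

4810


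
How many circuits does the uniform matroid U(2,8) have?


In U(2,8), circuits are the (3)-element subsets.
Any set of 3 elements is dependent, and removing any one element gives
an independent set of size 2, so it is a minimal dependent set.
Number of circuits = (8 choose 3) = 56.

56


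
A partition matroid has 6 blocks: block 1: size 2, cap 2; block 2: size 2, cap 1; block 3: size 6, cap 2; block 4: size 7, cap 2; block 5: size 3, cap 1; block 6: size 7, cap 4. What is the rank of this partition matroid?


Rank of a partition matroid = sum of min(|Si|, ci) for each block.
= min(2,2) + min(2,1) + min(6,2) + min(7,2) + min(3,1) + min(7,4)
= 2 + 1 + 2 + 2 + 1 + 4
= 12.

12


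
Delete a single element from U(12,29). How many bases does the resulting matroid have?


Deleting e from U(12,29) gives U(12,28) since n > r.
Bases of U(12,28) = C(28,12) = 28! / (12! * 16!) = 30421755.

30421755


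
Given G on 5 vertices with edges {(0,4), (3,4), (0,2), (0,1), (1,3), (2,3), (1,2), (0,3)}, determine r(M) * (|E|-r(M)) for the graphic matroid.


r(M) = |V| - c = 5 - 1 = 4.
nullity = |E| - r(M) = 8 - 4 = 4.
Product = 4 * 4 = 16.

16


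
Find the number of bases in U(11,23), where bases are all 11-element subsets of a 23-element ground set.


Bases of U(11,23) are all 11-element subsets of the 23-element ground set.
Number of bases = C(23,11).
C(23,11) = 23! / (11! * 12!) = 1352078.

1352078


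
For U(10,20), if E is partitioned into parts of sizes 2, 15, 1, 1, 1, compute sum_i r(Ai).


r(Ai) = min(|Ai|, 10) for each part.
Sum = min(2,10) + min(15,10) + min(1,10) + min(1,10) + min(1,10)
    = 2 + 10 + 1 + 1 + 1
    = 15.

15


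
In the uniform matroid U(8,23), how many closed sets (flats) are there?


Flats of U(8,23): every subset of size < 8 is a flat, plus E itself.
Count = C(23,0) + C(23,1) + C(23,2) + C(23,3) + C(23,4) + C(23,5) + C(23,6) + C(23,7) + 1
     = 1 + 23 + 253 + 1771 + 8855 + 33649 + 100947 + 245157 + 1
     = 390657.

390657


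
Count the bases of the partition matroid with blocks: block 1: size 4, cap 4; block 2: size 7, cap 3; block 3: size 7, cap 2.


A basis picks exactly ci elements from block i.
Number of bases = product of C(|Si|, ci).
= C(4,4) * C(7,3) * C(7,2)
= 1 * 35 * 21
= 735.

735


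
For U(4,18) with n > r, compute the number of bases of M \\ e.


Deleting e from U(4,18) gives U(4,17) since n > r.
Bases of U(4,17) = (17 choose 4) = 2380.

2380


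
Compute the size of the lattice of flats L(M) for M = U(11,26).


Flats of U(11,26): every subset of size < 11 is a flat, plus E itself.
Count = C(26,0) + C(26,1) + C(26,2) + C(26,3) + C(26,4) + C(26,5) + C(26,6) + C(26,7) + C(26,8) + C(26,9) + C(26,10) + 1
     = 1 + 26 + 325 + 2600 + 14950 + 65780 + 230230 + 657800 + 1562275 + 3124550 + 5311735 + 1
     = 10970273.

10970273


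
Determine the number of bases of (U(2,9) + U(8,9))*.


(M1+M2)* = M1* + M2*.
M1* = U(7,9), bases: C(9,7) = 36.
M2* = U(1,9), bases: C(9,1) = 9.
|B(M*)| = 36 * 9 = 324.

324


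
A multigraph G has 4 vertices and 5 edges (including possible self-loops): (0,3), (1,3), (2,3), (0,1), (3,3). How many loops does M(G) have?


In a graphic matroid, a loop is a self-loop edge (u,u) with rank 0.
Examining all 5 edges for self-loops...
Self-loops found: (3,3)
Number of loops = 1.

1


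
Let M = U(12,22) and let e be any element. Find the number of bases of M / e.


Contracting e from U(12,22) gives U(11,21).
Bases of U(11,21) = C(21,11) = 21! / (11! * 10!) = 352716.

352716


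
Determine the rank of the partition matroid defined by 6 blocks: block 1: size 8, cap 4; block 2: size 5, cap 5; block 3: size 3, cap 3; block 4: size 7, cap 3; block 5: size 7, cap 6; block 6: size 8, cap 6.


Rank of a partition matroid = sum of min(|Si|, ci) for each block.
= min(8,4) + min(5,5) + min(3,3) + min(7,3) + min(7,6) + min(8,6)
= 4 + 5 + 3 + 3 + 6 + 6
= 27.

27


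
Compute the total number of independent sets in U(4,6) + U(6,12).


For a direct sum, |I(M1+M2)| = |I(M1)| * |I(M2)|.
|I(U(4,6))| = sum C(6,k) for k=0..4 = 57.
|I(U(6,12))| = sum C(12,k) for k=0..6 = 2510.
Total = 57 * 2510 = 143070.

143070


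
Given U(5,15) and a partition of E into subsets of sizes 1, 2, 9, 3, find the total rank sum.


r(Ai) = min(|Ai|, 5) for each part.
Sum = min(1,5) + min(2,5) + min(9,5) + min(3,5)
    = 1 + 2 + 5 + 3
    = 11.

11


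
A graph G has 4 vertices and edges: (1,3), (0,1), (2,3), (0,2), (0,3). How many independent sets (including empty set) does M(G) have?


An independent set in a graphic matroid is an acyclic edge subset.
G has 4 vertices and 5 edges.
Enumerate all 2^5 = 32 subsets, checking for acyclicity.
Total independent sets = 24.

24


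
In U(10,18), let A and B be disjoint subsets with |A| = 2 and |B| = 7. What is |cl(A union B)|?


|A union B| = 2 + 7 = 9 (disjoint).
In U(10,18), cl(S) = S if |S| < 10, else cl(S) = E.
Since 9 < 10, cl(A union B) = A union B.
|cl(A union B)| = 9.

9


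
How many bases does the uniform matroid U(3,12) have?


Bases of U(3,12) are all 3-element subsets of the 12-element ground set.
Number of bases = C(12,3).
C(12,3) = (12 * 11 * 10) / (1 * 2 * 3) = 220.

220


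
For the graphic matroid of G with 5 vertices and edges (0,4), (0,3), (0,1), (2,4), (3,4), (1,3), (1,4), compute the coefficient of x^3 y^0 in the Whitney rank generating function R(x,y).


R(x,y) = sum over A in 2^E of x^(r(E)-r(A)) * y^(|A|-r(A)).
G has 5 vertices, 7 edges. r(E) = 4.
Enumerate all 2^7 = 128 subsets.
Count subsets with r(E)-r(A)=3 and |A|-r(A)=0: 7.

7


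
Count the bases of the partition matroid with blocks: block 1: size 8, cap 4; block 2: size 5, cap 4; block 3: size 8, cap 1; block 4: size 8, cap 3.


A basis picks exactly ci elements from block i.
Number of bases = product of C(|Si|, ci).
= C(8,4) * C(5,4) * C(8,1) * C(8,3)
= 70 * 5 * 8 * 56
= 156800.

156800


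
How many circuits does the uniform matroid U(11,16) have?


In U(11,16), circuits are the (12)-element subsets.
Any set of 12 elements is dependent, and removing any one element gives
an independent set of size 11, so it is a minimal dependent set.
Number of circuits = C(16,12) = 16! / (12! * 4!) = 1820.

1820


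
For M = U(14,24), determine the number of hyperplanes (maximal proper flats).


Hyperplanes of U(14,24) are flats of rank 13.
In a uniform matroid, these are exactly the (13)-element subsets.
Count = (24 choose 13) = 2496144.

2496144


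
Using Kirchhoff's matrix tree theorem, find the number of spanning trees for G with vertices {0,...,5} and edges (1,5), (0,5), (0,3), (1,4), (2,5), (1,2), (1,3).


By Kirchhoff's matrix tree theorem, the number of spanning trees equals
the determinant of any cofactor of the Laplacian matrix L.
G has 6 vertices and 7 edges.
Computing the (5 x 5) cofactor determinant gives 11.

11


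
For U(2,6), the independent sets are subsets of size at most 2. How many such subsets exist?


Independent sets of U(2,6) are all subsets of size <= 2.
Count = (6 choose 0) + (6 choose 1) + (6 choose 2)
     = 1 + 6 + 15
     = 22.

22


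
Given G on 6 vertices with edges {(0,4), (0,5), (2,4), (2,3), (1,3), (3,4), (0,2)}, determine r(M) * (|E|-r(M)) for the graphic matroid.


r(M) = |V| - c = 6 - 1 = 5.
nullity = |E| - r(M) = 7 - 5 = 2.
Product = 5 * 2 = 10.

10


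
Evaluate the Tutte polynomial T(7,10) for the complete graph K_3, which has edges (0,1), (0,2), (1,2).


T(K_3; x,y) = x^2 + x + y.
T(7,10) = 49 + 7 + 10 = 66.

66


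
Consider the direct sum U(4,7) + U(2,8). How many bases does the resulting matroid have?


Bases of a direct sum M1 + M2: |B| = |B(M1)| * |B(M2)|.
|B(U(4,7))| = C(7,4) = 35.
|B(U(2,8))| = C(8,2) = 28.
Total bases = 35 * 28 = 980.

980


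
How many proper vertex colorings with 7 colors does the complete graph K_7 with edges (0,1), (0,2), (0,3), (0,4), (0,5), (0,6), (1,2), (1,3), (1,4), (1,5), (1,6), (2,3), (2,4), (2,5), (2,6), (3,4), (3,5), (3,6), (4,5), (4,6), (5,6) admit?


P(K_7, k) = k(k-1)(k-2)...(k-6).
P(7) = (7) * (6) * (5) * (4) * (3) * (2) * (1) = 5040.

5040


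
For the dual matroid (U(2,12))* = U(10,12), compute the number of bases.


The dual of U(r,n) is U(n-r, n) = U(10,12).
Bases of U(10,12) are all (10)-element subsets.
|B(M*)| = C(12,10) = 66.

66


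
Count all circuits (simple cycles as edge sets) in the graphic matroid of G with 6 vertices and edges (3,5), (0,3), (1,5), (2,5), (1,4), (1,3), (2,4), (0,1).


A circuit in a graphic matroid = edge set of a simple cycle.
G has 6 vertices and 8 edges.
Enumerating all minimal edge subsets forming cycles...
Total circuits found: 6.

6


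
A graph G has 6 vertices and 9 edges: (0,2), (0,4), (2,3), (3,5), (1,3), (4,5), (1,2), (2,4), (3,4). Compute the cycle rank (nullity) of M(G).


Cycle rank (nullity) = |E| - r(M) = |E| - (|V| - c).
|E| = 9, |V| = 6, c = 1.
Nullity = 9 - (6 - 1) = 9 - 5 = 4.

4


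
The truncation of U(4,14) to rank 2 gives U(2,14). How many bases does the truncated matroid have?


Truncating U(4,14) to rank 2 gives U(2,14).
Bases of U(2,14) are all 2-element subsets of 14 elements.
Number of bases = C(14,2) = (14 * 13) / (1 * 2) = 91.

91


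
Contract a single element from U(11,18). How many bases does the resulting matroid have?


Contracting e from U(11,18) gives U(10,17).
Bases of U(10,17) = C(17,10) = 19448.

19448


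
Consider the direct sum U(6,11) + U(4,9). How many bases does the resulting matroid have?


Bases of a direct sum M1 + M2: |B| = |B(M1)| * |B(M2)|.
|B(U(6,11))| = C(11,6) = 462.
|B(U(4,9))| = C(9,4) = 126.
Total bases = 462 * 126 = 58212.

58212


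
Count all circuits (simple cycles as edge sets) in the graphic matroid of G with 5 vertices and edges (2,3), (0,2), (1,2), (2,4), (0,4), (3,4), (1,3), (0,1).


A circuit in a graphic matroid = edge set of a simple cycle.
G has 5 vertices and 8 edges.
Enumerating all minimal edge subsets forming cycles...
Total circuits found: 13.

13


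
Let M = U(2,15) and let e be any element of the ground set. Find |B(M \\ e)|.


Deleting e from U(2,15) gives U(2,14) since n > r.
Bases of U(2,14) = (14 choose 2) = 91.

91


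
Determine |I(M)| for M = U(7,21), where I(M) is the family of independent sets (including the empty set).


Independent sets of U(7,21) are all subsets of size <= 7.
Count = C(21,0) + C(21,1) + C(21,2) + C(21,3) + C(21,4) + C(21,5) + C(21,6) + C(21,7)
     = 1 + 21 + 210 + 1330 + 5985 + 20349 + 54264 + 116280
     = 198440.

198440


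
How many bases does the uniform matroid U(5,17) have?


Bases of U(5,17) are all 5-element subsets of the 17-element ground set.
Number of bases = C(17,5).
C(17,5) = 17! / (5! * 12!) = 6188.

6188


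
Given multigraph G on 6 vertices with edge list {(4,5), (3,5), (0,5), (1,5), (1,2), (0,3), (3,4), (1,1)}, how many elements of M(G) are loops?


In a graphic matroid, a loop is a self-loop edge (u,u) with rank 0.
Examining all 8 edges for self-loops...
Self-loops found: (1,1)
Number of loops = 1.

1


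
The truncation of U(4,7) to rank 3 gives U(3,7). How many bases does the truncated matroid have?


Truncating U(4,7) to rank 3 gives U(3,7).
Bases of U(3,7) are all 3-element subsets of 7 elements.
Number of bases = C(7,3) = (7 * 6 * 5) / (1 * 2 * 3) = 35.

35


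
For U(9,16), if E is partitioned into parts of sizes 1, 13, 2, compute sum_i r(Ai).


r(Ai) = min(|Ai|, 9) for each part.
Sum = min(1,9) + min(13,9) + min(2,9)
    = 1 + 9 + 2
    = 12.

12


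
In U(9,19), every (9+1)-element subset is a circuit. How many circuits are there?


In U(9,19), circuits are the (10)-element subsets.
Any set of 10 elements is dependent, and removing any one element gives
an independent set of size 9, so it is a minimal dependent set.
Number of circuits = C(19,10) = 19! / (10! * 9!) = 92378.

92378


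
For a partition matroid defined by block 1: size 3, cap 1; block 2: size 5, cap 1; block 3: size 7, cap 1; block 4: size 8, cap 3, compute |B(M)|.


A basis picks exactly ci elements from block i.
Number of bases = product of C(|Si|, ci).
= C(3,1) * C(5,1) * C(7,1) * C(8,3)
= 3 * 5 * 7 * 56
= 5880.

5880


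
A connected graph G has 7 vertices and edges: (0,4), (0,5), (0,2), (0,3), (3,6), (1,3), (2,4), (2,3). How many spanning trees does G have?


By Kirchhoff's matrix tree theorem, the number of spanning trees equals
the determinant of any cofactor of the Laplacian matrix L.
G has 7 vertices and 8 edges.
Computing the (6 x 6) cofactor determinant gives 8.

8


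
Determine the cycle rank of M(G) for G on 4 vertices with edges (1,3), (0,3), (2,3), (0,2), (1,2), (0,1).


Cycle rank (nullity) = |E| - r(M) = |E| - (|V| - c).
|E| = 6, |V| = 4, c = 1.
Nullity = 6 - (4 - 1) = 6 - 3 = 3.

3


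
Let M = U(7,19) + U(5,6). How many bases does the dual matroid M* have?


(M1+M2)* = M1* + M2*.
M1* = U(12,19), bases: C(19,12) = 50388.
M2* = U(1,6), bases: C(6,1) = 6.
|B(M*)| = 50388 * 6 = 302328.

302328


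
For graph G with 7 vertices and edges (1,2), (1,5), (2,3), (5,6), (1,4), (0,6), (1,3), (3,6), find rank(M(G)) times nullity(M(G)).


r(M) = |V| - c = 7 - 1 = 6.
nullity = |E| - r(M) = 8 - 6 = 2.
Product = 6 * 2 = 12.

12


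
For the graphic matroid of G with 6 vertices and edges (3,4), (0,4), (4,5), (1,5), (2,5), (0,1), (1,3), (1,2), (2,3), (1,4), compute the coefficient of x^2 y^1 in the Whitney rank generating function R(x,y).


R(x,y) = sum over A in 2^E of x^(r(E)-r(A)) * y^(|A|-r(A)).
G has 6 vertices, 10 edges. r(E) = 5.
Enumerate all 2^10 = 1024 subsets.
Count subsets with r(E)-r(A)=2 and |A|-r(A)=1: 42.

42


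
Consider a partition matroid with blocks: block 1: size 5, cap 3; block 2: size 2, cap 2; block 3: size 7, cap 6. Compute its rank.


Rank of a partition matroid = sum of min(|Si|, ci) for each block.
= min(5,3) + min(2,2) + min(7,6)
= 3 + 2 + 6
= 11.

11


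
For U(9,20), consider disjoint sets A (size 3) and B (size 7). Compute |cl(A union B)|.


|A union B| = 3 + 7 = 10 (disjoint).
In U(9,20), cl(S) = S if |S| < 9, else cl(S) = E.
Since 10 >= 9, cl(A union B) = E.
|cl(A union B)| = 20.

20


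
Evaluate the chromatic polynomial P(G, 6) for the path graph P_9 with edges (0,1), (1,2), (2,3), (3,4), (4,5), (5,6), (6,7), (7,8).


P(P_9, k) = k * (k-1)^(8).
P(6) = 6 * 5^8 = 6 * 390625 = 2343750.

2343750


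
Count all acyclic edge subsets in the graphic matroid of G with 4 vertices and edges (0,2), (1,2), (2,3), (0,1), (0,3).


An independent set in a graphic matroid is an acyclic edge subset.
G has 4 vertices and 5 edges.
Enumerate all 2^5 = 32 subsets, checking for acyclicity.
Total independent sets = 24.

24


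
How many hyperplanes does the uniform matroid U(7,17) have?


Hyperplanes of U(7,17) are flats of rank 6.
In a uniform matroid, these are exactly the (6)-element subsets.
Count = (17 choose 6) = 12376.

12376


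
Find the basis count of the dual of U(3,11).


The dual of U(r,n) is U(n-r, n) = U(8,11).
Bases of U(8,11) are all (8)-element subsets.
|B(M*)| = C(11,8) = 165.

165


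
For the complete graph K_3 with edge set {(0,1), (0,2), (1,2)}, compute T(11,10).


T(K_3; x,y) = x^2 + x + y.
T(11,10) = 121 + 11 + 10 = 142.

142


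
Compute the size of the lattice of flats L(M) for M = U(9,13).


Flats of U(9,13): every subset of size < 9 is a flat, plus E itself.
Count = (13 choose 0) + (13 choose 1) + (13 choose 2) + (13 choose 3) + (13 choose 4) + (13 choose 5) + (13 choose 6) + (13 choose 7) + (13 choose 8) + 1
     = 1 + 13 + 78 + 286 + 715 + 1287 + 1716 + 1716 + 1287 + 1
     = 7100.

7100


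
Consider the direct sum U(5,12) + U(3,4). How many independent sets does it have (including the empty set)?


For a direct sum, |I(M1+M2)| = |I(M1)| * |I(M2)|.
|I(U(5,12))| = sum C(12,k) for k=0..5 = 1586.
|I(U(3,4))| = sum C(4,k) for k=0..3 = 15.
Total = 1586 * 15 = 23790.

23790


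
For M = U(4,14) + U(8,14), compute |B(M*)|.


(M1+M2)* = M1* + M2*.
M1* = U(10,14), bases: C(14,10) = 1001.
M2* = U(6,14), bases: C(14,6) = 3003.
|B(M*)| = 1001 * 3003 = 3006003.

3006003


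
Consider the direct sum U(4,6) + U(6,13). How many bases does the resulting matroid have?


Bases of a direct sum M1 + M2: |B| = |B(M1)| * |B(M2)|.
|B(U(4,6))| = C(6,4) = 15.
|B(U(6,13))| = C(13,6) = 1716.
Total bases = 15 * 1716 = 25740.

25740


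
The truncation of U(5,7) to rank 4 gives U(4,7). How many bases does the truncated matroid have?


Truncating U(5,7) to rank 4 gives U(4,7).
Bases of U(4,7) are all 4-element subsets of 7 elements.
Number of bases = C(7,4) = 7! / (4! * 3!) = 35.

35


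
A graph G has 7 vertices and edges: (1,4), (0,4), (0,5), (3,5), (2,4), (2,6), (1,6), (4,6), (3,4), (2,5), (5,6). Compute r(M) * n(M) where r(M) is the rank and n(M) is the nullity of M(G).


r(M) = |V| - c = 7 - 1 = 6.
nullity = |E| - r(M) = 11 - 6 = 5.
Product = 6 * 5 = 30.

30


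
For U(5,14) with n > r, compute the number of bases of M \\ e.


Deleting e from U(5,14) gives U(5,13) since n > r.
Bases of U(5,13) = C(13,5) = 13! / (5! * 8!) = 1287.

1287


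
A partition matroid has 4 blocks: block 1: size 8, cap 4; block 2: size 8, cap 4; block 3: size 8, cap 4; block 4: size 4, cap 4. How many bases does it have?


A basis picks exactly ci elements from block i.
Number of bases = product of C(|Si|, ci).
= C(8,4) * C(8,4) * C(8,4) * C(4,4)
= 70 * 70 * 70 * 1
= 343000.

343000


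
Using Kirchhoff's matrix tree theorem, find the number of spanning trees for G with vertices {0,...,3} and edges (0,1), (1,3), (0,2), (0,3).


By Kirchhoff's matrix tree theorem, the number of spanning trees equals
the determinant of any cofactor of the Laplacian matrix L.
G has 4 vertices and 4 edges.
Computing the (3 x 3) cofactor determinant gives 3.

3


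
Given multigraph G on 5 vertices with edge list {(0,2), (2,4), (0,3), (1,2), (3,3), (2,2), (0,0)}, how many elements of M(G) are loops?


In a graphic matroid, a loop is a self-loop edge (u,u) with rank 0.
Examining all 7 edges for self-loops...
Self-loops found: (3,3), (2,2), (0,0)
Number of loops = 3.

3


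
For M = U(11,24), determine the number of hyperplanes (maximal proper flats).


Hyperplanes of U(11,24) are flats of rank 10.
In a uniform matroid, these are exactly the (10)-element subsets.
Count = C(24,10) = 24! / (10! * 14!) = 1961256.

1961256


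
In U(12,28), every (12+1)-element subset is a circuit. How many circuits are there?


In U(12,28), circuits are the (13)-element subsets.
Any set of 13 elements is dependent, and removing any one element gives
an independent set of size 12, so it is a minimal dependent set.
Number of circuits = (28 choose 13) = 37442160.

37442160


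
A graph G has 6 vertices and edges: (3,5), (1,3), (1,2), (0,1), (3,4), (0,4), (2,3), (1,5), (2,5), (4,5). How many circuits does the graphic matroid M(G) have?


A circuit in a graphic matroid = edge set of a simple cycle.
G has 6 vertices and 10 edges.
Enumerating all minimal edge subsets forming cycles...
Total circuits found: 22.

22


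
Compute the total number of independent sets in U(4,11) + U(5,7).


For a direct sum, |I(M1+M2)| = |I(M1)| * |I(M2)|.
|I(U(4,11))| = sum C(11,k) for k=0..4 = 562.
|I(U(5,7))| = sum C(7,k) for k=0..5 = 120.
Total = 562 * 120 = 67440.

67440


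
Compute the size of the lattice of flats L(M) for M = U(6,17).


Flats of U(6,17): every subset of size < 6 is a flat, plus E itself.
Count = (17 choose 0) + (17 choose 1) + (17 choose 2) + (17 choose 3) + (17 choose 4) + (17 choose 5) + 1
     = 1 + 17 + 136 + 680 + 2380 + 6188 + 1
     = 9403.

9403


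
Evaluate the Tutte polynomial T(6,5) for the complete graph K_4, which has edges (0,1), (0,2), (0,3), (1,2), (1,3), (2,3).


T(K_4; x,y) = x^3 + 3x^2 + 4xy + 2x + y^3 + 3y^2 + 2y.
Substituting x=6, y=5:
= 216 + 108 + 120 + 12 + 125 + 75 + 10
= 666.

666
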